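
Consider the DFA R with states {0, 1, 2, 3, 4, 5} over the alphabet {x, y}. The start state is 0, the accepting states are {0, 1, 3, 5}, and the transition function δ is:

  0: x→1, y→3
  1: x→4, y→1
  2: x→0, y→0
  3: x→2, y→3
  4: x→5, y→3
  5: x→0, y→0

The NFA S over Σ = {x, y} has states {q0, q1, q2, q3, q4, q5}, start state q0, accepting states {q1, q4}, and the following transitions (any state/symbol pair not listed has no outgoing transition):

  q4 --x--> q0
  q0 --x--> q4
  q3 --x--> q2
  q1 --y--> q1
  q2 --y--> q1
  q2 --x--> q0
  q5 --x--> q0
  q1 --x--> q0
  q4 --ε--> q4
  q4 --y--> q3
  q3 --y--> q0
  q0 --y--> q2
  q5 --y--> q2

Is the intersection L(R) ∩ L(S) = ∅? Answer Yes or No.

No

The string x is accepted by both R and S.
Hence L(R) ∩ L(S) ≠ ∅.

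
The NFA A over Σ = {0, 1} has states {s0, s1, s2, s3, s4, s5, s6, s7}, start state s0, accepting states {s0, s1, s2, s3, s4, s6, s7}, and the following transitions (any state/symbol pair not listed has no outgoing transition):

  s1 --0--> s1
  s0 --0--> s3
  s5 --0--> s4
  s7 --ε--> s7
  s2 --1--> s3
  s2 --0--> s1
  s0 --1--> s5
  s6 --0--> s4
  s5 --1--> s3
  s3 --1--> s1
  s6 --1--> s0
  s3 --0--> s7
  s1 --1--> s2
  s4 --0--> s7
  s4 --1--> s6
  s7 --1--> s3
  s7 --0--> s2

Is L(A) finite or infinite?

infinite

State s1 is reachable from the start and can reach an accepting state, and it lies on the cycle s1 → s1.
Traversing that cycle any number of times yields accepted strings of unbounded length, so the language is infinite.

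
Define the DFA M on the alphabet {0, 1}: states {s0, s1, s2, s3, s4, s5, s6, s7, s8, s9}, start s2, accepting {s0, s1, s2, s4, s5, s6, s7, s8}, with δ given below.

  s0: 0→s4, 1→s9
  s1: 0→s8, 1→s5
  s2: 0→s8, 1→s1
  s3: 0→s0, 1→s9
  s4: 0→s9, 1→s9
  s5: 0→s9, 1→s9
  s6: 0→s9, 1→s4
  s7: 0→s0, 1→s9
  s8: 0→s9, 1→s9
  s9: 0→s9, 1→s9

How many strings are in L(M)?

The useful subgraph on states {s1, s2, s5, s8} is acyclic, so L(M) is finite; the longest accepting path visits 3 useful states, giving maximum string length 2.
Counting accepting paths from s2 by length: 1 of length 0, 2 of length 1, 2 of length 2. Total 5.

5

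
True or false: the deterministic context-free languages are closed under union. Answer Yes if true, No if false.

No

{aⁿbⁿ : n≥0} and {aⁿb²ⁿ : n≥0} are each accepted by a deterministic PDA (push the a's; pop one per b, respectively one per two b's), but their union U is not. Suppose a DPDA M accepted U. Being deterministic, M has a single run on aⁿb²ⁿ, and since aⁿbⁿ ∈ U that run passes through an accepting configuration right after consuming the prefix aⁿbⁿ and then goes on to accept again after n more b's. Build an ordinary (nondeterministic) PDA M′ that simulates M on a's and b's and, at any moment when M is in an accepting state, may switch to a second mode in which it reads only c's, feeding each c to M as a b; M′ accepts when M does. Then M′ accepts aⁱbʲcᵏ (k≥1) exactly when both aⁱbʲ ∈ U and aⁱbʲ⁺ᵏ ∈ U, and checking the four cases (i=j or j=2i, combined with j+k=i or j+k=2i) leaves only i=j=k: so L(M′) ∩ a*b*c⁺ = {aⁿbⁿcⁿ : n≥1} would be context-free, which it is not (pumping lemma) — contradiction. (The union is an unambiguous CFL; it is determinism, not unambiguity, that fails.)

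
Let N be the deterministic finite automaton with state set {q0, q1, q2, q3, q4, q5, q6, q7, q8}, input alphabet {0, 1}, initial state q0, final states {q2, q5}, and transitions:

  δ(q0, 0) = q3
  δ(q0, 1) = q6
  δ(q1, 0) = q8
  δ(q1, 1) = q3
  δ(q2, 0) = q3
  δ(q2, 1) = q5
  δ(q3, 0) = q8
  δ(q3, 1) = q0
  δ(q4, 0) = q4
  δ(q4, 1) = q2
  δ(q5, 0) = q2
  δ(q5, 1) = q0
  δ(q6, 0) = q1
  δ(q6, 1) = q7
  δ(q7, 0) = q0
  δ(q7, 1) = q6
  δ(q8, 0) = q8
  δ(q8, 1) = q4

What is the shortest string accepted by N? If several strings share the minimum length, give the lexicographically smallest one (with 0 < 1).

0011

A breadth-first search from q0 reaches an accepting state first via the path q0 → q3 → q8 → q4 → q2 on input 0011.
No string of length < 4 is accepted (BFS exhausts all shorter strings without reaching an accepting state), and 0011 is the lexicographically least accepting string of length 4.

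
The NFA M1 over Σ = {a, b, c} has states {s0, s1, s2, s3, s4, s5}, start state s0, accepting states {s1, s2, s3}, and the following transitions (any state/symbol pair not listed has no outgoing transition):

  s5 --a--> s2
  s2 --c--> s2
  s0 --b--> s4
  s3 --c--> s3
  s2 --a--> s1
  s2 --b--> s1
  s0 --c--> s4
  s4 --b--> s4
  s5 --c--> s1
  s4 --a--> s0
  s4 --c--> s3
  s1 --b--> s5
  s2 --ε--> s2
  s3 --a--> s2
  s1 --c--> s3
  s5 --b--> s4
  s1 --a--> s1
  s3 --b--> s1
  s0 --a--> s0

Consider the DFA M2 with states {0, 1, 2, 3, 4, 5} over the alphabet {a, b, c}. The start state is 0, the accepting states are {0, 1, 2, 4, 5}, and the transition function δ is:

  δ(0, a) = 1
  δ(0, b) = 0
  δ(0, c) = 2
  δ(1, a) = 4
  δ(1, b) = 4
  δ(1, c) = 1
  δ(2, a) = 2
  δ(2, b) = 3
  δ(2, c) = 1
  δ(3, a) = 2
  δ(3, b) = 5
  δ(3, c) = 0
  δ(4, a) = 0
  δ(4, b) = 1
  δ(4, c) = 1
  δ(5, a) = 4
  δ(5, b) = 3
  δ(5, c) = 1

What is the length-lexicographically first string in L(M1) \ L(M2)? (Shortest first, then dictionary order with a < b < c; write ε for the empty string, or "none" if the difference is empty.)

The string bcb is accepted by M1 but not by M2.
No shorter string lies in the difference, and bcb is the lexicographically first length-3 string in L(M1) \ L(M2).

bcb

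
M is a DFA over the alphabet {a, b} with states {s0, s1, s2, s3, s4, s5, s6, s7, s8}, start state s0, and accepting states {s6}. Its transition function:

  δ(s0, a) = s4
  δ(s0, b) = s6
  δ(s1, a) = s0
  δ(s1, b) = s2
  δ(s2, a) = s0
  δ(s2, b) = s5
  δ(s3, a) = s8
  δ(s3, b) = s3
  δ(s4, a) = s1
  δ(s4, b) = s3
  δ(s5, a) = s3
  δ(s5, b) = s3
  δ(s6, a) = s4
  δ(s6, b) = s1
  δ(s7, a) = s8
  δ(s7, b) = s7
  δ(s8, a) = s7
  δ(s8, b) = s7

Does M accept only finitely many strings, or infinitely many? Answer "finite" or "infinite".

infinite

State s0 is reachable from the start and can reach an accepting state, and it lies on the cycle s0 → s4 → s1 → s0.
Traversing that cycle any number of times yields accepted strings of unbounded length, so the language is infinite.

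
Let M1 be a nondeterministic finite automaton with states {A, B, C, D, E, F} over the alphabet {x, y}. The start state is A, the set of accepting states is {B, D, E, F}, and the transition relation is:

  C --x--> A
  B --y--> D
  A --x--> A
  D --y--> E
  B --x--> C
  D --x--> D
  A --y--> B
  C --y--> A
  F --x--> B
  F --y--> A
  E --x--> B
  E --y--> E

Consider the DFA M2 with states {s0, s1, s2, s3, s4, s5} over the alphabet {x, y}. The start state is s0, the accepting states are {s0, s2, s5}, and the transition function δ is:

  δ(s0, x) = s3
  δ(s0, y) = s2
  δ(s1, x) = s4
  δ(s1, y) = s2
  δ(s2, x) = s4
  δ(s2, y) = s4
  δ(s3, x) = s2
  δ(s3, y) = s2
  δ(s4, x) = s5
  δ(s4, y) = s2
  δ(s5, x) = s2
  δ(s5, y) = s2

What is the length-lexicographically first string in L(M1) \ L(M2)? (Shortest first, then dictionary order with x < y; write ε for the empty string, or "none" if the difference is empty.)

yy

The string yy is accepted by M1 but not by M2.
No shorter string lies in the difference, and yy is the lexicographically first length-2 string in L(M1) \ L(M2).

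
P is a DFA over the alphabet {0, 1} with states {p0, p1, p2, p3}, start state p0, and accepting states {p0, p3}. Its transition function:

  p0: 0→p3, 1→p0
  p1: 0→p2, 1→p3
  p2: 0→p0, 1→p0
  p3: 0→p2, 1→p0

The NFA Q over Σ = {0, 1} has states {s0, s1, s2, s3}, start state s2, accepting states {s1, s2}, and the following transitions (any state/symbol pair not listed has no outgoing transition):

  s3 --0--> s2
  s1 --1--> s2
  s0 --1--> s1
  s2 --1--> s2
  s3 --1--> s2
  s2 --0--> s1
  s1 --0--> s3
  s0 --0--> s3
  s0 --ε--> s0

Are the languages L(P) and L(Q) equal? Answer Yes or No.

Exploring the product automaton P × Q from the start pair (p0, s2), following both machines on each input symbol, reaches 3 state pairs: (p0, s2), (p3, s1), (p2, s3).
P accepts in {p0, p3} and Q accepts in {s1, s2}. In every reachable pair the two components are either both accepting — (p0, s2), (p3, s1) — or both non-accepting, so no string is accepted by exactly one of the machines: L(P) \ L(Q) and L(Q) \ L(P) are both empty.
Hence every string is accepted by P iff it is accepted by Q, and the two languages coincide.

Yes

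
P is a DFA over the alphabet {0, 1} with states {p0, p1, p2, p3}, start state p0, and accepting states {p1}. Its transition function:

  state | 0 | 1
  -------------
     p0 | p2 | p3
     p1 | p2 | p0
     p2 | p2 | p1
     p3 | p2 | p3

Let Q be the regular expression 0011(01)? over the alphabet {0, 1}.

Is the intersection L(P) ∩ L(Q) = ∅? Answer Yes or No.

The string 001101 is accepted by both P and Q.
Hence L(P) ∩ L(Q) ≠ ∅.

No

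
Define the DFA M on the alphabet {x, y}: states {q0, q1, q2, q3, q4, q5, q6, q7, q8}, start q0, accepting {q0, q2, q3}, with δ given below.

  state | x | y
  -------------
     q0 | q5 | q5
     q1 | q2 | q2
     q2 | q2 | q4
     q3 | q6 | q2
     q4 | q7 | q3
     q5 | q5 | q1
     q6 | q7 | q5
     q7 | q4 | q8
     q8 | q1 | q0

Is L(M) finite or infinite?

infinite

State q2 is reachable from the start and can reach an accepting state, and it lies on the cycle q2 → q2.
Traversing that cycle any number of times yields accepted strings of unbounded length, so the language is infinite.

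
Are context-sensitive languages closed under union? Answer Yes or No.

Yes

A linear-bounded automaton can nondeterministically choose to simulate the LBA for L₁ or the LBA for L₂; equivalently, with disjoint nonterminals, S → S₁ | S₂ added to two noncontracting grammars is still noncontracting.
So the context-sensitive languages are closed under union.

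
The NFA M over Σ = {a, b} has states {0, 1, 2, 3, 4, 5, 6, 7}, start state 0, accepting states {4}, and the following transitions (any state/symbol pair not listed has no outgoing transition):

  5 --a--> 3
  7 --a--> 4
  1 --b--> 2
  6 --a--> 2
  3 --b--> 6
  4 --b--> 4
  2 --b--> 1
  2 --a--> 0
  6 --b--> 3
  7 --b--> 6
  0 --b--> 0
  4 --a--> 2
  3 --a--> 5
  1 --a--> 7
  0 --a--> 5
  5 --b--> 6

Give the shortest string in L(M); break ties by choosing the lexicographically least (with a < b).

A breadth-first search from 0 reaches an accepting state first via the path 0 → 5 → 6 → 2 → 1 → 7 → 4 on input ababaa.
No string of length < 6 is accepted (BFS exhausts all shorter strings without reaching an accepting state), and ababaa is the lexicographically least accepting string of length 6.

ababaa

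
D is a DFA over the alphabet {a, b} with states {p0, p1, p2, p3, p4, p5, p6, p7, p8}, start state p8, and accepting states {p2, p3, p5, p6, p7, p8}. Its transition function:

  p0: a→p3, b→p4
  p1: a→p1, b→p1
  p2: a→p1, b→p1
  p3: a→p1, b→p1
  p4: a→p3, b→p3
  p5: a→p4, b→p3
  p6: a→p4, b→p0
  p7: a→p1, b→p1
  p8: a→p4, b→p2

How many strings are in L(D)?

The useful subgraph on states {p2, p3, p4, p8} is acyclic, so L(D) is finite; the longest accepting path visits 3 useful states, giving maximum string length 2.
Counting accepting paths from p8 by length: 1 of length 0, 1 of length 1, 2 of length 2. Total 4.

4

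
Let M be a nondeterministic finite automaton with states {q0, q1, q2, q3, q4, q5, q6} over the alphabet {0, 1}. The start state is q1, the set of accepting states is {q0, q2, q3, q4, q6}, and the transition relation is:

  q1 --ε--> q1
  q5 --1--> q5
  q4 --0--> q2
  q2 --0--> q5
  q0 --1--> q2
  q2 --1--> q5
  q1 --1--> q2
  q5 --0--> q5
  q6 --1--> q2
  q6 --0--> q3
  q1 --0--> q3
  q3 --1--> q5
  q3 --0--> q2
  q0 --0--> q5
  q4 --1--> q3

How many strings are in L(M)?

The useful subgraph on states {q1, q2, q3} is acyclic, so L(M) is finite; the longest accepting path visits 3 useful states, giving maximum string length 2.
Counting accepting paths from q1 by length: 2 of length 1, 1 of length 2. Total 3.

3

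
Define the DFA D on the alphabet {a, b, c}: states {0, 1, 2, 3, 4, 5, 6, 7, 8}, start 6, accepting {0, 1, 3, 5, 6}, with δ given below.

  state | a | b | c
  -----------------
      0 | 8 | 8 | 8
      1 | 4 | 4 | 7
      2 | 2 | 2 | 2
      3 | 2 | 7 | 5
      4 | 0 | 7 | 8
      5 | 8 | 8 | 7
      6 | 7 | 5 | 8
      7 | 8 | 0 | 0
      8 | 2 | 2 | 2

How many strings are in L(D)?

6

The useful subgraph on states {0, 5, 6, 7} is acyclic, so L(D) is finite; the longest accepting path visits 4 useful states, giving maximum string length 3.
Counting accepting paths from 6 by length: 1 of length 0, 1 of length 1, 2 of length 2, 2 of length 3. Total 6.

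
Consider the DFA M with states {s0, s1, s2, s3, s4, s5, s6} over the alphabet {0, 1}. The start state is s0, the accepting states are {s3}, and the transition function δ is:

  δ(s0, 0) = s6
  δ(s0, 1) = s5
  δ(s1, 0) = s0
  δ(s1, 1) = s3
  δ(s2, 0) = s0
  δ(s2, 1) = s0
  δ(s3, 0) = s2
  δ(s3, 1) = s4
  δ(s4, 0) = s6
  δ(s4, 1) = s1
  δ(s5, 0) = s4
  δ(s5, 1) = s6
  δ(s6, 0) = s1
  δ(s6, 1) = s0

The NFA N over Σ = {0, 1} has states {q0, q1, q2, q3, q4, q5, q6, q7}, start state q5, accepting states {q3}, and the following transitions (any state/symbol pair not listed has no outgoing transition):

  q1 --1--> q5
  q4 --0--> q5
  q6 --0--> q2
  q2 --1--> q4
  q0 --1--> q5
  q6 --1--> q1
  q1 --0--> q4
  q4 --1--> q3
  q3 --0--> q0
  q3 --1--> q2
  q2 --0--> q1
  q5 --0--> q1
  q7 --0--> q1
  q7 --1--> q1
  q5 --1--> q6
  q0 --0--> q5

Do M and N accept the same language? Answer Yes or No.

Yes

Exploring the product automaton M × N from the start pair (s0, q5), following both machines on each input symbol, reaches 7 state pairs: (s0, q5), (s6, q1), (s5, q6), (s1, q4), (s4, q2), (s3, q3), (s2, q0).
M accepts in {s3} and N accepts in {q3}. In every reachable pair the two components are either both accepting — (s3, q3) — or both non-accepting, so no string is accepted by exactly one of the machines: L(M) \ L(N) and L(N) \ L(M) are both empty.
Hence every string is accepted by M iff it is accepted by N, and the two languages coincide.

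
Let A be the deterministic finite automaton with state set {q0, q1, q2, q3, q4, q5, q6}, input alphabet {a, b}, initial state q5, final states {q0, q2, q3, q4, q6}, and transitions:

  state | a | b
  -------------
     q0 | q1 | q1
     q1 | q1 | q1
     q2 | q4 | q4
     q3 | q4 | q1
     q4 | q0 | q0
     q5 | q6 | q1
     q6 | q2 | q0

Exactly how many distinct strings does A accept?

9

The useful subgraph on states {q0, q2, q4, q5, q6} is acyclic, so L(A) is finite; the longest accepting path visits 5 useful states, giving maximum string length 4.
Counting accepting paths from q5 by length: 1 of length 1, 2 of length 2, 2 of length 3, 4 of length 4. Total 9.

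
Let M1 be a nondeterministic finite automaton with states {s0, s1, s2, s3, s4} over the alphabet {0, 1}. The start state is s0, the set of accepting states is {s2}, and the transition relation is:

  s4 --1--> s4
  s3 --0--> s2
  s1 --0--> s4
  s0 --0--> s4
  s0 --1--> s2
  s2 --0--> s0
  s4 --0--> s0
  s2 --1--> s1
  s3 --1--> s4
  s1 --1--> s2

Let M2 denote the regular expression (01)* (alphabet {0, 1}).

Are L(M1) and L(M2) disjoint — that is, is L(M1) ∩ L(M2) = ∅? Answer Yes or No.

No

The string 0101 is accepted by both M1 and M2.
Hence L(M1) ∩ L(M2) ≠ ∅.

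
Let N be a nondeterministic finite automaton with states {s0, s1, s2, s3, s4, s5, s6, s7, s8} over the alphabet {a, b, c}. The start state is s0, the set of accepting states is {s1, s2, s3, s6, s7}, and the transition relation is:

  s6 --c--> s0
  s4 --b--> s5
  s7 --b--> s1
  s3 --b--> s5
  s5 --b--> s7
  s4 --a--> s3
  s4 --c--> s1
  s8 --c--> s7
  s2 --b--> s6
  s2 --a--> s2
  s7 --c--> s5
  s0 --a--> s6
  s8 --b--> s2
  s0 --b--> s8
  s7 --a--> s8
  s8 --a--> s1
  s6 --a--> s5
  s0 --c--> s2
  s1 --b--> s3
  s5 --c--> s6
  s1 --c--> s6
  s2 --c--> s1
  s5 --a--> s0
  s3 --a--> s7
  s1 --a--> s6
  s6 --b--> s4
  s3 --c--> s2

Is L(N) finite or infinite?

infinite

State s1 is reachable from the start and can reach an accepting state, and it lies on the cycle s1 → s3 → s2 → s1.
Traversing that cycle any number of times yields accepted strings of unbounded length, so the language is infinite.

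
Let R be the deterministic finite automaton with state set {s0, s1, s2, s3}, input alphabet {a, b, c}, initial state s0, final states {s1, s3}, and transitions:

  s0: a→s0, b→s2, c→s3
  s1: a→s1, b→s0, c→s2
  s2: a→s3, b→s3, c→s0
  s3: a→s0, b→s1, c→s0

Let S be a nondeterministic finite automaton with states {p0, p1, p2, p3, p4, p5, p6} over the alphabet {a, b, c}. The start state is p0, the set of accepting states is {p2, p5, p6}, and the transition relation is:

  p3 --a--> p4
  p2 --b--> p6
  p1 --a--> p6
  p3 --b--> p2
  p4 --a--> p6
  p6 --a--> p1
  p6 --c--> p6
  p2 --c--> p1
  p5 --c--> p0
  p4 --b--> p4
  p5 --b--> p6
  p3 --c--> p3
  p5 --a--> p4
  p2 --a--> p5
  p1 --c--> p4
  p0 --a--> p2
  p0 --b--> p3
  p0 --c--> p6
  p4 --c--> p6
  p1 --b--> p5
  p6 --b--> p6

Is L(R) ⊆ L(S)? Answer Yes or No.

The string ac is in L(R) but not in L(S).
So L(R) ⊄ L(S).

No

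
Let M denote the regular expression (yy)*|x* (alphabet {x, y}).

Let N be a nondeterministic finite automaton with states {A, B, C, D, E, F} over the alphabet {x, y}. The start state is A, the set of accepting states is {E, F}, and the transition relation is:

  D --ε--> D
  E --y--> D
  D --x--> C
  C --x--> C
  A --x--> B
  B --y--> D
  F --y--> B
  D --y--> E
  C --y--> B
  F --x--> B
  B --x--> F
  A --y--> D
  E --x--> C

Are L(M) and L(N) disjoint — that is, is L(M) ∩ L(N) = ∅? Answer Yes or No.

The string xx is accepted by both M and N.
Hence L(M) ∩ L(N) ≠ ∅.

No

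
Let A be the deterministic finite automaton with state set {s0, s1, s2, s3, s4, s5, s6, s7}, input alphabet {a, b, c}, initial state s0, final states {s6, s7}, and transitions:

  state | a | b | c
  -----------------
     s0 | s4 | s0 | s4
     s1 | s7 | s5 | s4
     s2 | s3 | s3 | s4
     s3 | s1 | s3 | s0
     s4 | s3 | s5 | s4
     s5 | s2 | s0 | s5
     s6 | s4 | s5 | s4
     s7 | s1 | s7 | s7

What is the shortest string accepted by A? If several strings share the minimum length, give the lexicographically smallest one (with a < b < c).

A breadth-first search from s0 reaches an accepting state first via the path s0 → s4 → s3 → s1 → s7 on input aaaa.
No string of length < 4 is accepted (BFS exhausts all shorter strings without reaching an accepting state), and aaaa is the lexicographically least accepting string of length 4.

aaaa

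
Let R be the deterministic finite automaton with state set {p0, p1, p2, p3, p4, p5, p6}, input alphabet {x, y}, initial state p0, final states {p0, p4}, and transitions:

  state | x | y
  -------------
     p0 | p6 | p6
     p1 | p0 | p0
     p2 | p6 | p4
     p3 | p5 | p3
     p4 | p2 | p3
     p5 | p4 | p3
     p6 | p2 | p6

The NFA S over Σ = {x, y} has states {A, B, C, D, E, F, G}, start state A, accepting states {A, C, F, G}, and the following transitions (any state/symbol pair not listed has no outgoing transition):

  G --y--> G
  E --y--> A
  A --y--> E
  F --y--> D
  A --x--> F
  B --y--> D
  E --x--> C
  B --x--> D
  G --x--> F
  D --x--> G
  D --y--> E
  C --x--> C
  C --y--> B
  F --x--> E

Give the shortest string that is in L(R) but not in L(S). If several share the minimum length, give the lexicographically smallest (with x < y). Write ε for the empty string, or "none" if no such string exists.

yxy

The string yxy is accepted by R but not by S.
No shorter string lies in the difference, and yxy is the lexicographically first length-3 string in L(R) \ L(S).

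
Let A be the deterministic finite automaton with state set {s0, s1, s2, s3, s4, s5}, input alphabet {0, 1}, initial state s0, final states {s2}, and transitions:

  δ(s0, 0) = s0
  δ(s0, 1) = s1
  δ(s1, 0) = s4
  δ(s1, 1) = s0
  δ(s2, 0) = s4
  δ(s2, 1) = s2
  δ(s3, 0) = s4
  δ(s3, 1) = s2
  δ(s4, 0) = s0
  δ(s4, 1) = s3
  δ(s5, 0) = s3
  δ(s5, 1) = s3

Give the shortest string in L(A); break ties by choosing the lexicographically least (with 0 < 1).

1011

A breadth-first search from s0 reaches an accepting state first via the path s0 → s1 → s4 → s3 → s2 on input 1011.
No string of length < 4 is accepted (BFS exhausts all shorter strings without reaching an accepting state), and 1011 is the lexicographically least accepting string of length 4.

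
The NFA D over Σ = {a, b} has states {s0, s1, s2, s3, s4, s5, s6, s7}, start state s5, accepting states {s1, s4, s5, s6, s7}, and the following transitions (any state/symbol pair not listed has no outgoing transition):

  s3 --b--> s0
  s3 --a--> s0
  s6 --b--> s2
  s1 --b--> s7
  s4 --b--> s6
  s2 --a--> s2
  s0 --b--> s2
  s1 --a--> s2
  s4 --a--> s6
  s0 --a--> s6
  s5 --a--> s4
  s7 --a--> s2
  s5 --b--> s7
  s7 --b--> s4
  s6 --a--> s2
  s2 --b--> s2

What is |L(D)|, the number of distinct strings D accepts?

8

The useful subgraph on states {s4, s5, s6, s7} is acyclic, so L(D) is finite; the longest accepting path visits 4 useful states, giving maximum string length 3.
Counting accepting paths from s5 by length: 1 of length 0, 2 of length 1, 3 of length 2, 2 of length 3. Total 8.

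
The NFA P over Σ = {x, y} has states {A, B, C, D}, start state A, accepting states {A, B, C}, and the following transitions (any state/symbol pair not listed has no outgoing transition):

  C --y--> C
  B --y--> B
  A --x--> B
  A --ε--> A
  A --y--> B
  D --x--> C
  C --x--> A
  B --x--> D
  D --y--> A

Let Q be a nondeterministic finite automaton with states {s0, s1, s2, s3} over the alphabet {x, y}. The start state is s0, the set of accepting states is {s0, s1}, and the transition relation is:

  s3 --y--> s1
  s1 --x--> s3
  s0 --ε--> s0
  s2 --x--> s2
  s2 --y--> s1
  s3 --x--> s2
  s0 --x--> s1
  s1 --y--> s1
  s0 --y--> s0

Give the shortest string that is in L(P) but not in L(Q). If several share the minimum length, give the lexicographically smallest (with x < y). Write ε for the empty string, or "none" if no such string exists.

xxx

The string xxx is accepted by P but not by Q.
No shorter string lies in the difference, and xxx is the lexicographically first length-3 string in L(P) \ L(Q).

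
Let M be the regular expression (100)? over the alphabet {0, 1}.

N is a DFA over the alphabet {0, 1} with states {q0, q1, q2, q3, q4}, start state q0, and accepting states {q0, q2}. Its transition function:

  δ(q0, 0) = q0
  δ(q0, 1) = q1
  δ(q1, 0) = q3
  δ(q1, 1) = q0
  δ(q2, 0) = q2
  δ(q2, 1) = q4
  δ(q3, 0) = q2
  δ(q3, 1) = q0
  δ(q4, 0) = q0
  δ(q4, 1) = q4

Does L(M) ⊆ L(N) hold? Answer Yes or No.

Yes

Converting the expression M to a DFA (subset construction, then merging equivalent states) gives the minimal DFA with states {m0, m1, m2, m3, m4}, start state m0, accepting states {m0, m4} and transitions m0: 0→m1, 1→m2; m1: 0→m1, 1→m1; m2: 0→m3, 1→m1; m3: 0→m4, 1→m1; m4: 0→m1, 1→m1.
Exploring the product automaton M × N from the start pair (m0, q0), following both machines on each input symbol, reaches 9 state pairs: (m0, q0), (m1, q0), (m2, q1), (m1, q1), (m3, q3), (m1, q3), (m4, q2), (m1, q2), (m1, q4).
M accepts in {m0, m4} and N accepts in {q0, q2}. The reachable pairs whose M-component is accepting are (m0, q0), (m4, q2); in each of them the N-component is accepting too, so the product for L(M) \ L(N) (M-component accepting, N-component rejecting) has no reachable accepting pair and the difference is empty.
Hence every string in L(M) is also in L(N).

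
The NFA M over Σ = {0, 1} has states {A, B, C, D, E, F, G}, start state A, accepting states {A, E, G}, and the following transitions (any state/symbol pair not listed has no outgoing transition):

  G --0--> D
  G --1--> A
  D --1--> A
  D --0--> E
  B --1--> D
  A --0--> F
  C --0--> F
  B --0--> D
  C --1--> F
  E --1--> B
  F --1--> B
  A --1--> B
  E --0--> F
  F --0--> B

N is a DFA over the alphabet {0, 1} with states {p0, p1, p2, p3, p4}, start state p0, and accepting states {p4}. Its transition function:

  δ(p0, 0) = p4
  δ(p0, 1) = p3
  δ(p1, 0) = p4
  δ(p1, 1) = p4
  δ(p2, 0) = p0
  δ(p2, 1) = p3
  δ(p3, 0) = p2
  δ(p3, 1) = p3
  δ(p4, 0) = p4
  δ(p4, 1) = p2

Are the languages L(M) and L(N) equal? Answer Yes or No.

The empty string ε is accepted by M but rejected by N.
So L(M) ≠ L(N).

No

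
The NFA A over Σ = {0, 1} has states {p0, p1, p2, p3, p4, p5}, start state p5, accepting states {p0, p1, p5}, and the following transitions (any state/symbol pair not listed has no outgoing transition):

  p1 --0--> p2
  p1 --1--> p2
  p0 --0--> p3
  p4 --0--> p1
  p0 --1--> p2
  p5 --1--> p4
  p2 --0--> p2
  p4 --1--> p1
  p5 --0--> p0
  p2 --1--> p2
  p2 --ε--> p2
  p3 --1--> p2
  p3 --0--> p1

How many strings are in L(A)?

The useful subgraph on states {p0, p1, p3, p4, p5} is acyclic, so L(A) is finite; the longest accepting path visits 4 useful states, giving maximum string length 3.
Counting accepting paths from p5 by length: 1 of length 0, 1 of length 1, 2 of length 2, 1 of length 3. Total 5.

5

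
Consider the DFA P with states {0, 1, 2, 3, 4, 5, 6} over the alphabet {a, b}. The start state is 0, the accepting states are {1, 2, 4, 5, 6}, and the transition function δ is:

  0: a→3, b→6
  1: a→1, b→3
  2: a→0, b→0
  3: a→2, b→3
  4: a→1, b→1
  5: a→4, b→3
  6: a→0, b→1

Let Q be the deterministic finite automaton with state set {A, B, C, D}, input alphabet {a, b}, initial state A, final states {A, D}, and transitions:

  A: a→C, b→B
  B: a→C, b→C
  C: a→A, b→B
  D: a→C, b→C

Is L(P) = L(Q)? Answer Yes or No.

The string b is accepted by P but rejected by Q.
So L(P) ≠ L(Q).

No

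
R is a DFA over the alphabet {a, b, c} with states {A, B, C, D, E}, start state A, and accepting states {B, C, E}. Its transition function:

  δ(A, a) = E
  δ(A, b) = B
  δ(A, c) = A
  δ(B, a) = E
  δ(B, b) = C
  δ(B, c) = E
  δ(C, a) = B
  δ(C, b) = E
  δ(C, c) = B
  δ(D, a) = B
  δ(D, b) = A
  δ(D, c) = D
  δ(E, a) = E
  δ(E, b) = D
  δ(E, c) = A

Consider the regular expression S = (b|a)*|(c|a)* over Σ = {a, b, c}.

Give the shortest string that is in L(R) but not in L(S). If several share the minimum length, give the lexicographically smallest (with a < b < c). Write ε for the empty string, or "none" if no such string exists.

The string bc is accepted by R but not by S.
No shorter string lies in the difference, and bc is the lexicographically first length-2 string in L(R) \ L(S).

bc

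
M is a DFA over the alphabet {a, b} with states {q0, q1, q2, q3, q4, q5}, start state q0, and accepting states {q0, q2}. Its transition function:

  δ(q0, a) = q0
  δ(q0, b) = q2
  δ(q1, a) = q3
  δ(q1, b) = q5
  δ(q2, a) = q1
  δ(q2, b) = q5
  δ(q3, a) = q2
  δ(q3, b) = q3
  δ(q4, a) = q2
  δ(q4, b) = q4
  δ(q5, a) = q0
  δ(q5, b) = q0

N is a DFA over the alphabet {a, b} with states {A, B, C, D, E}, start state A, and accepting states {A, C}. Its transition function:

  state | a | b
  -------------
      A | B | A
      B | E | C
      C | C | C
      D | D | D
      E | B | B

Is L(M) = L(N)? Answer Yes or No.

No

The string a is accepted by M but rejected by N.
So L(M) ≠ L(N).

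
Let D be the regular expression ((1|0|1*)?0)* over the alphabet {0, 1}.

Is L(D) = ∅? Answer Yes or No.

The empty string ε matches the expression, so it belongs to L(D).
Since L(D) contains at least one string, it is not empty.

No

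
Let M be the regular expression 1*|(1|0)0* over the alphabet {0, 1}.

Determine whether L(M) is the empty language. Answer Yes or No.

The empty string ε matches the expression, so it belongs to L(M).
Since L(M) contains at least one string, it is not empty.

No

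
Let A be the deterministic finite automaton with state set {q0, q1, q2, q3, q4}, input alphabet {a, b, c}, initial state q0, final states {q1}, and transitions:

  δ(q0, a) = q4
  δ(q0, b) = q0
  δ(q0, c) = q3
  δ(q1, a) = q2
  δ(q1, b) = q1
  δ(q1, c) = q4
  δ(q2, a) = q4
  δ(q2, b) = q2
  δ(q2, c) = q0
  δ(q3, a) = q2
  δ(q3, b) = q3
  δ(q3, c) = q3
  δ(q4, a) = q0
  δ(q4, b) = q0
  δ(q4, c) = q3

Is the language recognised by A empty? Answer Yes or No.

The states reachable from the start state are {q0, q2, q3, q4}.
None of the accepting states {q1} is reachable, so no string is accepted and L(A) = ∅.

Yes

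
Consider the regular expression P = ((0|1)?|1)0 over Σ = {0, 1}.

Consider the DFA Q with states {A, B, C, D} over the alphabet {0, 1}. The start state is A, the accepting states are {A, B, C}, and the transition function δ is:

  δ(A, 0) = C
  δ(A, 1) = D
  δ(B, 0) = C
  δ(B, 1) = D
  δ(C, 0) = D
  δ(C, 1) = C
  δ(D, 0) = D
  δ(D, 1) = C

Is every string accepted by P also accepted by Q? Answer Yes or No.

No

The string 00 is in L(P) but not in L(Q).
So L(P) ⊄ L(Q).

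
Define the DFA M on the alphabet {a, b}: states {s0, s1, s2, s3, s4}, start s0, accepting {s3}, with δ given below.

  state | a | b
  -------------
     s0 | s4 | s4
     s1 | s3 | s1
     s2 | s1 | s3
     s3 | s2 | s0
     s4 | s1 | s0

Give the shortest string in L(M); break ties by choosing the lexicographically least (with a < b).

aaa

A breadth-first search from s0 reaches an accepting state first via the path s0 → s4 → s1 → s3 on input aaa.
No string of length < 3 is accepted (BFS exhausts all shorter strings without reaching an accepting state), and aaa is the lexicographically least accepting string of length 3.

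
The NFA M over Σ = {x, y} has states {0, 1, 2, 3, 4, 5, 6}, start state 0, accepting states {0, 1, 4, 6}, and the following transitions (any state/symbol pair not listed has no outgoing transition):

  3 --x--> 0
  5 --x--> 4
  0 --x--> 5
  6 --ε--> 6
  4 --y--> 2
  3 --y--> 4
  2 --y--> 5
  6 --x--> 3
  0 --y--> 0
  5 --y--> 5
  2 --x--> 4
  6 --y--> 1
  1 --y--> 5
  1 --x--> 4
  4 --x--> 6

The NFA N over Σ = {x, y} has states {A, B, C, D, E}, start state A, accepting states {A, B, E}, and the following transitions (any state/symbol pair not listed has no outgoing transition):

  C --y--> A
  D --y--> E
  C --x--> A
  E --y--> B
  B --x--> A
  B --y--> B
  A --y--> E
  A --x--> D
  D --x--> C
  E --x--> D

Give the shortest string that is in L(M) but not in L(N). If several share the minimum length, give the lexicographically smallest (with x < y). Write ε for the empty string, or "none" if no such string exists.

xx

The string xx is accepted by M but not by N.
No shorter string lies in the difference, and xx is the lexicographically first length-2 string in L(M) \ L(N).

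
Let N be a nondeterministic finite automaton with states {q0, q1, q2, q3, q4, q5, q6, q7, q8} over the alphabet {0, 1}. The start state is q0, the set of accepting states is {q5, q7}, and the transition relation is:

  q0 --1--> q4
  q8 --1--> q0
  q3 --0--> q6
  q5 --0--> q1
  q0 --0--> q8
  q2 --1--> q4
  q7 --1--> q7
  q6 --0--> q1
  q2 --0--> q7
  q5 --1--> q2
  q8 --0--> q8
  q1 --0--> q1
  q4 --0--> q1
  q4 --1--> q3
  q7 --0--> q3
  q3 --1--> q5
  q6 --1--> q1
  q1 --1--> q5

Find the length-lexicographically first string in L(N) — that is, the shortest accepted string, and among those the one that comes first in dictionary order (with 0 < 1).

101

A breadth-first search from q0 reaches an accepting state first via the path q0 → q4 → q1 → q5 on input 101.
No string of length < 3 is accepted (BFS exhausts all shorter strings without reaching an accepting state), and 101 is the lexicographically least accepting string of length 3.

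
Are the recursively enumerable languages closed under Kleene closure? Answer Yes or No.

Yes

Dovetail over all factorisations of the input into blocks and all step bounds, running the recogniser for L on every block of a factorisation; accept if some factorisation has all of its blocks accepted.
So the recursively enumerable languages are closed under Kleene star.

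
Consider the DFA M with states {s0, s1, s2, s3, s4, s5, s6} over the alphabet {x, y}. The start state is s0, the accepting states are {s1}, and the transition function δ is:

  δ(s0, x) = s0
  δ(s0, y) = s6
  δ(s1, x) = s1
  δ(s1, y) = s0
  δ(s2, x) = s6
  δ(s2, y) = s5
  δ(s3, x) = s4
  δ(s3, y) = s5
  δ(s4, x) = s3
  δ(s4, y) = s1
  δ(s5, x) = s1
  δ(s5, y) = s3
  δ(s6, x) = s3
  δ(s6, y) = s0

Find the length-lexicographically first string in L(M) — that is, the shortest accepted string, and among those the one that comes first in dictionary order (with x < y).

A breadth-first search from s0 reaches an accepting state first via the path s0 → s6 → s3 → s4 → s1 on input yxxy.
No string of length < 4 is accepted (BFS exhausts all shorter strings without reaching an accepting state), and yxxy is the lexicographically least accepting string of length 4.

yxxy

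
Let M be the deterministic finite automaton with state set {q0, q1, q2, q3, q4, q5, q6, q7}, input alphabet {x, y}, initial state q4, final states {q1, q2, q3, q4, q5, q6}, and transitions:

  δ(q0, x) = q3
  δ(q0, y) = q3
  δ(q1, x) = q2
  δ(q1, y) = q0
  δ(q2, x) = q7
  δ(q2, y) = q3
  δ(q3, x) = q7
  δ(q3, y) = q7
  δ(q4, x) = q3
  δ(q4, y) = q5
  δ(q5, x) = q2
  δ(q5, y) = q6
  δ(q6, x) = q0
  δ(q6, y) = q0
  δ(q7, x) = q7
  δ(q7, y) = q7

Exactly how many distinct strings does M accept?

10

The useful subgraph on states {q0, q2, q3, q4, q5, q6} is acyclic, so L(M) is finite; the longest accepting path visits 5 useful states, giving maximum string length 4.
Counting accepting paths from q4 by length: 1 of length 0, 2 of length 1, 2 of length 2, 1 of length 3, 4 of length 4. Total 10.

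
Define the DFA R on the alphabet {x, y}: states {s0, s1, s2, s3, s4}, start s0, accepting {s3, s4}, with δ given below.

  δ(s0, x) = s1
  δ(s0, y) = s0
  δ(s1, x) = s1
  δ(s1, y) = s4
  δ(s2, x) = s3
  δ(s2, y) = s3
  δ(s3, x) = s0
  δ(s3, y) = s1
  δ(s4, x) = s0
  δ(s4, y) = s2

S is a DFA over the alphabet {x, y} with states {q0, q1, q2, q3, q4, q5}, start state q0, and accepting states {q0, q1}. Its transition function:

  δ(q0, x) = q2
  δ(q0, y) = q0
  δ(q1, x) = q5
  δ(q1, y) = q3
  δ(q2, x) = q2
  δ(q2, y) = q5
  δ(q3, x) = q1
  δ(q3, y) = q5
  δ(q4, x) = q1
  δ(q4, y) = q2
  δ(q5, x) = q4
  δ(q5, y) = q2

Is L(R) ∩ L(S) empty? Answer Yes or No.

Yes

Exploring the product automaton R × S from the start pair (s0, q0), following both machines on each input symbol, reaches 18 state pairs: (s0, q0), (s1, q2), (s4, q5), (s0, q4), (s2, q2), (s1, q1), (s0, q2), (s3, q2), (s3, q5), (s1, q5), (s4, q3), (s0, q5), (s1, q4), (s4, q2), (s0, q1), (s2, q5), (s0, q3), (s3, q4).
R accepts in {s3, s4} and S accepts in {q0, q1}; no reachable pair has both components accepting, so no string drives both machines to acceptance simultaneously and L(R) ∩ L(S) = ∅.
So no string is accepted by both, and the intersection is empty.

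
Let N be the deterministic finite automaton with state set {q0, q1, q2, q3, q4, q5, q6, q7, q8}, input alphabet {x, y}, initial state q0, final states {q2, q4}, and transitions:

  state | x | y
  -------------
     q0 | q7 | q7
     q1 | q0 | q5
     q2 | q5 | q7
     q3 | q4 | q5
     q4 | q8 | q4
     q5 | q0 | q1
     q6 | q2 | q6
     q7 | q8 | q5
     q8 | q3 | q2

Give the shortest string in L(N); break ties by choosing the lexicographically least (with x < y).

xxy

A breadth-first search from q0 reaches an accepting state first via the path q0 → q7 → q8 → q2 on input xxy.
No string of length < 3 is accepted (BFS exhausts all shorter strings without reaching an accepting state), and xxy is the lexicographically least accepting string of length 3.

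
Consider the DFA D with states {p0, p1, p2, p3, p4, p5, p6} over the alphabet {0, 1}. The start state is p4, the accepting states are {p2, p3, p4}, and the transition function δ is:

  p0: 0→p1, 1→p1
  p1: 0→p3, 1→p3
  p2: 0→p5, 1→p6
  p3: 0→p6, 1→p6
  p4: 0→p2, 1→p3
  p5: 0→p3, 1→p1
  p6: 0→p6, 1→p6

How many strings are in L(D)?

6

The useful subgraph on states {p1, p2, p3, p4, p5} is acyclic, so L(D) is finite; the longest accepting path visits 5 useful states, giving maximum string length 4.
Counting accepting paths from p4 by length: 1 of length 0, 2 of length 1, 1 of length 3, 2 of length 4. Total 6.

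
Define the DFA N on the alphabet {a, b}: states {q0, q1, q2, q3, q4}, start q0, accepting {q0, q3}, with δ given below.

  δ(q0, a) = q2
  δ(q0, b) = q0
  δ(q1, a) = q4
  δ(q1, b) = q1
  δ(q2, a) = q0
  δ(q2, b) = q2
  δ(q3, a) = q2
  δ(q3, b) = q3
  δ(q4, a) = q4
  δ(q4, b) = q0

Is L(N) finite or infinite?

State q0 is reachable from the start and can reach an accepting state, and it lies on the cycle q0 → q0.
Traversing that cycle any number of times yields accepted strings of unbounded length, so the language is infinite.

infinite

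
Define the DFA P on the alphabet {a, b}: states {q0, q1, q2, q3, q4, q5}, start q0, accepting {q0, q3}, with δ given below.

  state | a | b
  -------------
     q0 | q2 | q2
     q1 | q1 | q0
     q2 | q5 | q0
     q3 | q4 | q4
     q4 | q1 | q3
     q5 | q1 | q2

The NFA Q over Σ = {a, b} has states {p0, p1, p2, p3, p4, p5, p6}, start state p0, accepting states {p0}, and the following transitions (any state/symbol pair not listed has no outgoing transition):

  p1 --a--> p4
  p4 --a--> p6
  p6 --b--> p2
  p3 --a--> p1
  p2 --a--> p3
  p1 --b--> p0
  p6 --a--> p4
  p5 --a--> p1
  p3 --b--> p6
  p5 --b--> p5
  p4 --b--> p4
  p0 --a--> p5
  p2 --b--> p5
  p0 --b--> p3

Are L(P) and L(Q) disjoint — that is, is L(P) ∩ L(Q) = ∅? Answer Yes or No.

No

The empty string ε is accepted by both P and Q.
Hence L(P) ∩ L(Q) ≠ ∅.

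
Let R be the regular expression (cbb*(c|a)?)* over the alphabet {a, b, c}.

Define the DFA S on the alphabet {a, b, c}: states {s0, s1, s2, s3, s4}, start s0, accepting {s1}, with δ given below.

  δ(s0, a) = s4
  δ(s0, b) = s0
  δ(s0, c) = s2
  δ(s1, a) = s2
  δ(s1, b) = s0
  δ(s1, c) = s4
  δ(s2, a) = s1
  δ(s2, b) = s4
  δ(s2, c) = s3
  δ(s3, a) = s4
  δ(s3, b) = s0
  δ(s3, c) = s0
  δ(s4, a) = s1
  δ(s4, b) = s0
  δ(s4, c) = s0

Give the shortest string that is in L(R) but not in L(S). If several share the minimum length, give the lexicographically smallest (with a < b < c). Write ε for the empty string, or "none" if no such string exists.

ε

The empty string ε is accepted by R but not by S.
Since ε is the unique shortest string, it is the required witness.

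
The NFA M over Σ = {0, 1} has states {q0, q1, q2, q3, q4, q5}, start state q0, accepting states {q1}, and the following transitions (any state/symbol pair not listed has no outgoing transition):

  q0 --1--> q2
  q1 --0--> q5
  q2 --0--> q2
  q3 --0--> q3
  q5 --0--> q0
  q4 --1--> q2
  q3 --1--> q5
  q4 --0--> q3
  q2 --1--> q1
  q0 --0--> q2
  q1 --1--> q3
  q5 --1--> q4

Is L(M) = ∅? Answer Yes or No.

The string 01 is accepted: the run q0 → q2 → q1 ends in the accepting state q1.
Since at least one string is accepted, L(M) is not empty.

No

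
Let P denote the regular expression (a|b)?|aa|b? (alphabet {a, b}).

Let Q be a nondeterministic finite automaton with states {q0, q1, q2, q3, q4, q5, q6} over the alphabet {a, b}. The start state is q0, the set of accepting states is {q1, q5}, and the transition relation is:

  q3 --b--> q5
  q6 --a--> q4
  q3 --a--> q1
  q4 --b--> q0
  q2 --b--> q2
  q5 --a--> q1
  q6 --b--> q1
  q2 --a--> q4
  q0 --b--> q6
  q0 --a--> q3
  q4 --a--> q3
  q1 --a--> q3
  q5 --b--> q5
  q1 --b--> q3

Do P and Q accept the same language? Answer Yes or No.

The empty string ε is accepted by P but rejected by Q.
So L(P) ≠ L(Q).

No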